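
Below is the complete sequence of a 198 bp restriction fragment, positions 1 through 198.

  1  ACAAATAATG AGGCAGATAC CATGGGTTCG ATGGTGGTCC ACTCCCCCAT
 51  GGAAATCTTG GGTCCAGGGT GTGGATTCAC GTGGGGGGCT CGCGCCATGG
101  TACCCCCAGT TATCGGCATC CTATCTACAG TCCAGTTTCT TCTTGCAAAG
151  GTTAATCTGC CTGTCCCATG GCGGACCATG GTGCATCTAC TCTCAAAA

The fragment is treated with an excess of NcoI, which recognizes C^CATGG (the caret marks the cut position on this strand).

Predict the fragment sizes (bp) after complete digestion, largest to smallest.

NcoI sites (CCATGG) start at positions 20, 47, 95, 166, 176.
NcoI cuts after the first base of each site, so after positions 20, 47, 95, 166, 176.
Linear molecule, 5 cuts → 6 fragments:
  1–20 → 20 bp
  21–47 → 27 bp
  48–95 → 48 bp
  96–166 → 71 bp
  167–176 → 10 bp
  177–198 → 22 bp
Sorted largest to smallest: 71, 48, 27, 22, 20, 10 bp.

71, 48, 27, 22, 20, 10 bp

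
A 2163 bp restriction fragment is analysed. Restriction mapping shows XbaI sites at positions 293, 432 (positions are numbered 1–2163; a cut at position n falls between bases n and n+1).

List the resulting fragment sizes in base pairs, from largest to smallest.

Linear molecule, 2 cuts → 3 fragments:
  293 − 0 = 293 bp
  432 − 293 = 139 bp
  2163 − 432 = 1731 bp
Sorted largest to smallest: 1731, 293, 139 bp.

1731, 293, 139 bp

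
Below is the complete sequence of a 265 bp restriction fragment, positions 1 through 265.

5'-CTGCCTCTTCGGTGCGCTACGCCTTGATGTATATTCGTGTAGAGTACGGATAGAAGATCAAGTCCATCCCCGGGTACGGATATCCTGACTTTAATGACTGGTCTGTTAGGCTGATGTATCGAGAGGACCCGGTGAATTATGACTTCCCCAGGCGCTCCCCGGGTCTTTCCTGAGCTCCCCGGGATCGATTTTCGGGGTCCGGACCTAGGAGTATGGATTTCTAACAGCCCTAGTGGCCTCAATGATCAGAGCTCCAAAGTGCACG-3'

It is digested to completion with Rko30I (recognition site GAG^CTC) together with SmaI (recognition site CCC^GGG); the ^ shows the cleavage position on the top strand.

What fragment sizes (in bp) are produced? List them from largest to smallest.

Rko30I sites (GAGCTC) start at positions 172, 249.
Rko30I cuts after base 3 of each site, so after positions 174, 251.
SmaI sites (CCCGGG) start at positions 69, 158, 178.
SmaI cuts after base 3 of each site, so after positions 71, 160, 180.
Combined cut positions: 71, 160, 174, 180, 251.
Linear molecule, 5 cuts → 6 fragments:
  1–71 → 71 bp
  72–160 → 89 bp
  161–174 → 14 bp
  175–180 → 6 bp
  181–251 → 71 bp
  252–265 → 14 bp
Sorted largest to smallest: 89, 71, 71, 14, 14, 6 bp.

89, 71, 71, 14, 14, 6 bp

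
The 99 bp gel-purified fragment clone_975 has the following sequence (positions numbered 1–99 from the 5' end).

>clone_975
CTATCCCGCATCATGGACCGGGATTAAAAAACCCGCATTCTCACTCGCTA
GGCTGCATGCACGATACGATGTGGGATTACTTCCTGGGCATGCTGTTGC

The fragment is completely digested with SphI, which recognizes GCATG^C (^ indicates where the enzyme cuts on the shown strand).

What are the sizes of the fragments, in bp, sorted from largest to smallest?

59, 33, 7 bp

SphI sites (GCATGC) start at positions 55, 88.
SphI cuts after base 5 of each site (before the last base), so after positions 59, 92.
Linear molecule, 2 cuts → 3 fragments:
  1–59 → 59 bp
  60–92 → 33 bp
  93–99 → 7 bp
Sorted largest to smallest: 59, 33, 7 bp.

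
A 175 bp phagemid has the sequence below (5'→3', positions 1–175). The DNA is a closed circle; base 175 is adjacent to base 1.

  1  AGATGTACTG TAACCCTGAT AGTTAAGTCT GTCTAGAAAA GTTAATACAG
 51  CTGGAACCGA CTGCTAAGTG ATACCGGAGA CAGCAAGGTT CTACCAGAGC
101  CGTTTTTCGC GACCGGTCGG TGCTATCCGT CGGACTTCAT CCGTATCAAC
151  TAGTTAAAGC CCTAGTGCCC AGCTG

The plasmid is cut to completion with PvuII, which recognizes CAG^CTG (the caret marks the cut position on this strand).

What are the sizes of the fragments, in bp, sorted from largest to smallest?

PvuII sites (CAGCTG) start at positions 48, 170.
PvuII cuts after base 3 of each site, so after positions 50, 172.
Circular molecule, 2 cuts → 2 fragments:
  51–172 → 122 bp
  173–175 then 1–50 → 3 + 50 = 53 bp
Sorted largest to smallest: 122, 53 bp.

122, 53 bp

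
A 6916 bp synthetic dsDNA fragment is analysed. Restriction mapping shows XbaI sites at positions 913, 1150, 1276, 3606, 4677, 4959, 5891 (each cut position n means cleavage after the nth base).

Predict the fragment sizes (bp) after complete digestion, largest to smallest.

2330, 1071, 1025, 932, 913, 282, 237, 126 bp

Linear molecule, 7 cuts → 8 fragments:
  913 − 0 = 913 bp
  1150 − 913 = 237 bp
  1276 − 1150 = 126 bp
  3606 − 1276 = 2330 bp
  4677 − 3606 = 1071 bp
  4959 − 4677 = 282 bp
  5891 − 4959 = 932 bp
  6916 − 5891 = 1025 bp
Sorted largest to smallest: 2330, 1071, 1025, 932, 913, 282, 237, 126 bp.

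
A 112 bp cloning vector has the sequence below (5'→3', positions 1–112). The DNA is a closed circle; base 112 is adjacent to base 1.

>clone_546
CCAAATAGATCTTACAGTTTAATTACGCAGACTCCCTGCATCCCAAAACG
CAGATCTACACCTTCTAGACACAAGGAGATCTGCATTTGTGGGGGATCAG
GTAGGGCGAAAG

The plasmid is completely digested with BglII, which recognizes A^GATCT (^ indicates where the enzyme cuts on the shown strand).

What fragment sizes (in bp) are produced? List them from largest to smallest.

BglII sites (AGATCT) start at positions 7, 52, 77.
BglII cuts after the first base of each site, so after positions 7, 52, 77.
Circular molecule, 3 cuts → 3 fragments:
  8–52 → 45 bp
  53–77 → 25 bp
  78–112 then 1–7 → 35 + 7 = 42 bp
Sorted largest to smallest: 45, 42, 25 bp.

45, 42, 25 bp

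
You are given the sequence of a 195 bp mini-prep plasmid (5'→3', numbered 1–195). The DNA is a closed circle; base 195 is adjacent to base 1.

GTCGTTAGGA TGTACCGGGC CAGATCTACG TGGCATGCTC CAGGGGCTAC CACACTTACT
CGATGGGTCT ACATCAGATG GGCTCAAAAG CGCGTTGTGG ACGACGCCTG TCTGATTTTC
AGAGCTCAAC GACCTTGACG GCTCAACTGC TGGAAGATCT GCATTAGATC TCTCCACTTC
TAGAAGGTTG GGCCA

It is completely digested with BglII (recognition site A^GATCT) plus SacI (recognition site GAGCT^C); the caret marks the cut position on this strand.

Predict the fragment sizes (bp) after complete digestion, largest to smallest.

104, 51, 29, 11 bp

BglII sites (AGATCT) start at positions 22, 155, 166.
BglII cuts after the first base of each site, so after positions 22, 155, 166.
The SacI site (GAGCTC) starts at position 122.
SacI cuts after base 5 of each site (before the last base), so after position 126.
Combined cut positions: 22, 126, 155, 166.
Circular molecule, 4 cuts → 4 fragments:
  23–126 → 104 bp
  127–155 → 29 bp
  156–166 → 11 bp
  167–195 then 1–22 → 29 + 22 = 51 bp
Sorted largest to smallest: 104, 51, 29, 11 bp.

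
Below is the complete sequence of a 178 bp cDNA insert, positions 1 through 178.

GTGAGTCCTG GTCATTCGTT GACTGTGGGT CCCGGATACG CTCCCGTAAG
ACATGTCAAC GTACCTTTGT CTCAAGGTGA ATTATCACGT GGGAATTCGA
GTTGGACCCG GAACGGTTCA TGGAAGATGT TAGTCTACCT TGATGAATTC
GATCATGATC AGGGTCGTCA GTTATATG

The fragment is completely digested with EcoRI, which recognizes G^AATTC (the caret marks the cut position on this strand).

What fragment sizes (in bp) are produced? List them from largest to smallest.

EcoRI sites (GAATTC) start at positions 93, 145.
EcoRI cuts after the first base of each site, so after positions 93, 145.
Linear molecule, 2 cuts → 3 fragments:
  1–93 → 93 bp
  94–145 → 52 bp
  146–178 → 33 bp
Sorted largest to smallest: 93, 52, 33 bp.

93, 52, 33 bp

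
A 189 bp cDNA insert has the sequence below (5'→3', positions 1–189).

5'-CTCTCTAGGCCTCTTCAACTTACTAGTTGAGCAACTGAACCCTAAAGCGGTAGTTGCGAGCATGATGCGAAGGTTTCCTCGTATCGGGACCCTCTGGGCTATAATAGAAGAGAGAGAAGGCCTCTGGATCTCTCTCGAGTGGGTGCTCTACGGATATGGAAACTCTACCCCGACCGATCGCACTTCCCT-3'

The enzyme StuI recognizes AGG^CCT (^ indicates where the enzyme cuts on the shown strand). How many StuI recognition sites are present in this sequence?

AGGCCT occurs starting at positions 7, 118.
StuI cuts at 2 sites.

2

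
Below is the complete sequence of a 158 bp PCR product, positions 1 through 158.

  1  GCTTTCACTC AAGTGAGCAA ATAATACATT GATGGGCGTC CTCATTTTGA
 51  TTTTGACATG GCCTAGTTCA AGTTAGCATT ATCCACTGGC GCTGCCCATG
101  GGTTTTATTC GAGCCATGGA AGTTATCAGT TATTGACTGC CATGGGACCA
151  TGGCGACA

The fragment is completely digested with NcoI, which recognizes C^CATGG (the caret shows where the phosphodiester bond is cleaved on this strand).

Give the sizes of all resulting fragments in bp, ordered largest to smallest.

96, 26, 18, 10, 8 bp

NcoI sites (CCATGG) start at positions 96, 114, 140, 148.
NcoI cuts after the first base of each site, so after positions 96, 114, 140, 148.
Linear molecule, 4 cuts → 5 fragments:
  1–96 → 96 bp
  97–114 → 18 bp
  115–140 → 26 bp
  141–148 → 8 bp
  149–158 → 10 bp
Sorted largest to smallest: 96, 26, 18, 10, 8 bp.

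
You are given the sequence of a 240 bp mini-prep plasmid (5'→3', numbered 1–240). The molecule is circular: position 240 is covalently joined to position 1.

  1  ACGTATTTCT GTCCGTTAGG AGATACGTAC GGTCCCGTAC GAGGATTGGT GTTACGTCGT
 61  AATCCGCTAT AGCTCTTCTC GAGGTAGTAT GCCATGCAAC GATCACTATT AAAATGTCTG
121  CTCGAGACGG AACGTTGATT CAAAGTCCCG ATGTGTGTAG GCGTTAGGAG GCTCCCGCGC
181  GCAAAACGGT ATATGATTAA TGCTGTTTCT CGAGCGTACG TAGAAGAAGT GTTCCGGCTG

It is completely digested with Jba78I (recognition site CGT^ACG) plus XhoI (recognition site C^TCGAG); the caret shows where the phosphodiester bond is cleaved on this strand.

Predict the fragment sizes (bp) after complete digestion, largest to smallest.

Jba78I sites (CGTACG) start at positions 26, 36, 215.
Jba78I cuts after base 3 of each site, so after positions 28, 38, 217.
XhoI sites (CTCGAG) start at positions 78, 121, 209.
XhoI cuts after the first base of each site, so after positions 78, 121, 209.
Combined cut positions: 28, 38, 78, 121, 209, 217.
Circular molecule, 6 cuts → 6 fragments:
  29–38 → 10 bp
  39–78 → 40 bp
  79–121 → 43 bp
  122–209 → 88 bp
  210–217 → 8 bp
  218–240 then 1–28 → 23 + 28 = 51 bp
Sorted largest to smallest: 88, 51, 43, 40, 10, 8 bp.

88, 51, 43, 40, 10, 8 bp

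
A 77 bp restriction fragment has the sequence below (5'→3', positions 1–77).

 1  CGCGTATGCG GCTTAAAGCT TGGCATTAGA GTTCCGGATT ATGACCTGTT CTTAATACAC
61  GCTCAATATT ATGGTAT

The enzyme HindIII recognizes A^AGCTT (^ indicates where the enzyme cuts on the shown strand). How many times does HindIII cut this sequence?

AAGCTT occurs starting at position 16.
HindIII cuts at 1 site.

1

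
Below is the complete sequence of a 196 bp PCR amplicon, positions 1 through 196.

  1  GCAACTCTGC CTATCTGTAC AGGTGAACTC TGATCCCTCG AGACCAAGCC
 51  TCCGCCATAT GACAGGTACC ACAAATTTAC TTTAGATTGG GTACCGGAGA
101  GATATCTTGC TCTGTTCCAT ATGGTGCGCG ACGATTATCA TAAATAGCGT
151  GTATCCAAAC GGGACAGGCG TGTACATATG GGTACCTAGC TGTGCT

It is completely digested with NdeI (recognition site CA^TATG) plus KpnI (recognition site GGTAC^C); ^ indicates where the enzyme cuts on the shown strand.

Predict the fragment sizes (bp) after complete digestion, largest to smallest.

NdeI sites (CATATG) start at positions 56, 118, 175.
NdeI cuts after base 2 of each site, so after positions 57, 119, 176.
KpnI sites (GGTACC) start at positions 65, 90, 181.
KpnI cuts after base 5 of each site (before the last base), so after positions 69, 94, 185.
Combined cut positions: 57, 69, 94, 119, 176, 185.
Linear molecule, 6 cuts → 7 fragments:
  1–57 → 57 bp
  58–69 → 12 bp
  70–94 → 25 bp
  95–119 → 25 bp
  120–176 → 57 bp
  177–185 → 9 bp
  186–196 → 11 bp
Sorted largest to smallest: 57, 57, 25, 25, 12, 11, 9 bp.

57, 57, 25, 25, 12, 11, 9 bp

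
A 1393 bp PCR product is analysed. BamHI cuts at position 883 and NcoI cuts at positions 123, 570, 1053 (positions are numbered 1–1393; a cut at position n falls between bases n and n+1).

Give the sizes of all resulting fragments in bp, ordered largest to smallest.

Combined cut positions (sorted): 123, 570, 883, 1053.
Linear molecule, 4 cuts → 5 fragments:
  123 − 0 = 123 bp
  570 − 123 = 447 bp
  883 − 570 = 313 bp
  1053 − 883 = 170 bp
  1393 − 1053 = 340 bp
Sorted largest to smallest: 447, 340, 313, 170, 123 bp.

447, 340, 313, 170, 123 bp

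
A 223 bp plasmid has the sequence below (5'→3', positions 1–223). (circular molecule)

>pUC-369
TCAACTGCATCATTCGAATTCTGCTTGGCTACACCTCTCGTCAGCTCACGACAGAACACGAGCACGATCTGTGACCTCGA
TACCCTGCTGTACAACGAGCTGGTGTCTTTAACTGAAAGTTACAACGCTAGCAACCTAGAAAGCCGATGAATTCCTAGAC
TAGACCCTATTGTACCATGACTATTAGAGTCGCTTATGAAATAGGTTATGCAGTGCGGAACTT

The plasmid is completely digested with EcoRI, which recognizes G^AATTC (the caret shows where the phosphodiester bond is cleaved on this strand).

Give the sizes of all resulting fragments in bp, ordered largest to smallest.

133, 90 bp

EcoRI sites (GAATTC) start at positions 16, 149.
EcoRI cuts after the first base of each site, so after positions 16, 149.
Circular molecule, 2 cuts → 2 fragments:
  17–149 → 133 bp
  150–223 then 1–16 → 74 + 16 = 90 bp
Sorted largest to smallest: 133, 90 bp.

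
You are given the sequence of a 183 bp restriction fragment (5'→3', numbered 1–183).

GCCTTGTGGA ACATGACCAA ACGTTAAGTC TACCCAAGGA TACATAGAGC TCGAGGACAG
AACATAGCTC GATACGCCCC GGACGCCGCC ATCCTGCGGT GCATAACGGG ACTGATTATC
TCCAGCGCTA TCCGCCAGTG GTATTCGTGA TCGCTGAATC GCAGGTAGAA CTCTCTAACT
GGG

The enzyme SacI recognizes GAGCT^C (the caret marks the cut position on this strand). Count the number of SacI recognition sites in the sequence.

1

GAGCTC occurs starting at position 47.
SacI cuts at 1 site.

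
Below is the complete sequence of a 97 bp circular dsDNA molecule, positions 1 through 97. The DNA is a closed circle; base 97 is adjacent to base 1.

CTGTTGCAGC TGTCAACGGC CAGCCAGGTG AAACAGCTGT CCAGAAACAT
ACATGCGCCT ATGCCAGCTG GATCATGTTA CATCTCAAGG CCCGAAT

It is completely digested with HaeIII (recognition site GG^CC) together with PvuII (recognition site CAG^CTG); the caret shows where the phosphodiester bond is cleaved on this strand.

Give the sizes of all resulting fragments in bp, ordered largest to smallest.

31, 23, 17, 16, 10 bp

HaeIII sites (GGCC) start at positions 18, 89.
HaeIII cuts after base 2 of each site, so after positions 19, 90.
PvuII sites (CAGCTG) start at positions 7, 34, 65.
PvuII cuts after base 3 of each site, so after positions 9, 36, 67.
Combined cut positions: 9, 19, 36, 67, 90.
Circular molecule, 5 cuts → 5 fragments:
  10–19 → 10 bp
  20–36 → 17 bp
  37–67 → 31 bp
  68–90 → 23 bp
  91–97 then 1–9 → 7 + 9 = 16 bp
Sorted largest to smallest: 31, 23, 17, 16, 10 bp.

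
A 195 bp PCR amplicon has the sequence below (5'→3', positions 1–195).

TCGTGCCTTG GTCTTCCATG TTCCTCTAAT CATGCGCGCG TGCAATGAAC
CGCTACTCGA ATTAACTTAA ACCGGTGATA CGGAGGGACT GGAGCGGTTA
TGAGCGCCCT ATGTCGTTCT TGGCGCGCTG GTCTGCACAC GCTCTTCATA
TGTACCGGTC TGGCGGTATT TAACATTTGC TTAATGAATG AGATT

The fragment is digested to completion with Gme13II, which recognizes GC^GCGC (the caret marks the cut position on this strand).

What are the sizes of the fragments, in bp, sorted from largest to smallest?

Gme13II sites (GCGCGC) start at positions 34, 123.
Gme13II cuts after base 2 of each site, so after positions 35, 124.
Linear molecule, 2 cuts → 3 fragments:
  1–35 → 35 bp
  36–124 → 89 bp
  125–195 → 71 bp
Sorted largest to smallest: 89, 71, 35 bp.

89, 71, 35 bp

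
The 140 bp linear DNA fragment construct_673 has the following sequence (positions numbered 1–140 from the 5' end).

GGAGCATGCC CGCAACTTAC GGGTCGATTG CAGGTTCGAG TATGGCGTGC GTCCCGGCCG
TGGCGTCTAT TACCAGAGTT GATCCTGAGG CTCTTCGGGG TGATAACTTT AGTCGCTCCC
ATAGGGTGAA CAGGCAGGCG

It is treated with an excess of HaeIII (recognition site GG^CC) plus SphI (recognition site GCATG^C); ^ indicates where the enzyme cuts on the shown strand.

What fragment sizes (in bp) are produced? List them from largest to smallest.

The HaeIII site (GGCC) starts at position 56.
HaeIII cuts after base 2 of each site, so after position 57.
The SphI site (GCATGC) starts at position 4.
SphI cuts after base 5 of each site (before the last base), so after position 8.
Combined cut positions: 8, 57.
Linear molecule, 2 cuts → 3 fragments:
  1–8 → 8 bp
  9–57 → 49 bp
  58–140 → 83 bp
Sorted largest to smallest: 83, 49, 8 bp.

83, 49, 8 bp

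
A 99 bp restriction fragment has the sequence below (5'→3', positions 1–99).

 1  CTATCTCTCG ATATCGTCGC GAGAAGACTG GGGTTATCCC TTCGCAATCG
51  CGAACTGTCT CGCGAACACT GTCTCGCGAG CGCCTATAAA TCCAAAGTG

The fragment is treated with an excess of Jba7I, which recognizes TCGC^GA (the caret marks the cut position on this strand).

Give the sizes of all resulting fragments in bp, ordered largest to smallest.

Jba7I sites (TCGCGA) start at positions 17, 48, 60, 74.
Jba7I cuts after base 4 of each site, so after positions 20, 51, 63, 77.
Linear molecule, 4 cuts → 5 fragments:
  1–20 → 20 bp
  21–51 → 31 bp
  52–63 → 12 bp
  64–77 → 14 bp
  78–99 → 22 bp
Sorted largest to smallest: 31, 22, 20, 14, 12 bp.

31, 22, 20, 14, 12 bp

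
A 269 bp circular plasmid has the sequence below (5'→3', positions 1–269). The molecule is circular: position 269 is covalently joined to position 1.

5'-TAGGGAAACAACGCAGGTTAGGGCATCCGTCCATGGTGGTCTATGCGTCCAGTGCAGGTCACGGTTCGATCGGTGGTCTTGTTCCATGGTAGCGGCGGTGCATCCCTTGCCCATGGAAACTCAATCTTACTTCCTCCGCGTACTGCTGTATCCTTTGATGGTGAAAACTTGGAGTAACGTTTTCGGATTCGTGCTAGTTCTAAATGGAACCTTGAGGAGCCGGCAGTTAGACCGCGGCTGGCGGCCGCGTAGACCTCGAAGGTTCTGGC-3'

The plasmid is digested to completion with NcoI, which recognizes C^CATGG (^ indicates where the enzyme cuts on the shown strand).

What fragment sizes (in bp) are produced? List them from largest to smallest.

NcoI sites (CCATGG) start at positions 31, 84, 111.
NcoI cuts after the first base of each site, so after positions 31, 84, 111.
Circular molecule, 3 cuts → 3 fragments:
  32–84 → 53 bp
  85–111 → 27 bp
  112–269 then 1–31 → 158 + 31 = 189 bp
Sorted largest to smallest: 189, 53, 27 bp.

189, 53, 27 bp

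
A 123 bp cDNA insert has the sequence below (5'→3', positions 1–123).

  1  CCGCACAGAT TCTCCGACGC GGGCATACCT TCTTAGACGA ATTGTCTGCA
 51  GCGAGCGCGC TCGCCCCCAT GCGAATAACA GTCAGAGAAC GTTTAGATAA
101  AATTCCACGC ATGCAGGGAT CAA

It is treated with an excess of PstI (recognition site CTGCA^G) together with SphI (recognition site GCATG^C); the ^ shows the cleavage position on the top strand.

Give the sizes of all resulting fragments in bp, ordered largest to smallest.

63, 50, 10 bp

The PstI site (CTGCAG) starts at position 46.
PstI cuts after base 5 of each site (before the last base), so after position 50.
The SphI site (GCATGC) starts at position 109.
SphI cuts after base 5 of each site (before the last base), so after position 113.
Combined cut positions: 50, 113.
Linear molecule, 2 cuts → 3 fragments:
  1–50 → 50 bp
  51–113 → 63 bp
  114–123 → 10 bp
Sorted largest to smallest: 63, 50, 10 bp.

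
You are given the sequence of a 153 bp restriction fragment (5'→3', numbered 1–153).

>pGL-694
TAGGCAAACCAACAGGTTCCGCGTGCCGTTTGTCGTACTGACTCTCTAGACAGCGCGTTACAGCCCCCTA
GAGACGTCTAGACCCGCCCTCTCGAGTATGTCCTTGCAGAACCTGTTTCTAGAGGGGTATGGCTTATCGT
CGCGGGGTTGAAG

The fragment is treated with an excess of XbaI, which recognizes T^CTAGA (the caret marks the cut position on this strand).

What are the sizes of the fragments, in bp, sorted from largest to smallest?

45, 41, 35, 32 bp

XbaI sites (TCTAGA) start at positions 45, 77, 118.
XbaI cuts after the first base of each site, so after positions 45, 77, 118.
Linear molecule, 3 cuts → 4 fragments:
  1–45 → 45 bp
  46–77 → 32 bp
  78–118 → 41 bp
  119–153 → 35 bp
Sorted largest to smallest: 45, 41, 35, 32 bp.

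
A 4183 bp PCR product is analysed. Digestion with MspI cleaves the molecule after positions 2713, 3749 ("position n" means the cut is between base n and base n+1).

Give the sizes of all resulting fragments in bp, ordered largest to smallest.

Linear molecule, 2 cuts → 3 fragments:
  2713 − 0 = 2713 bp
  3749 − 2713 = 1036 bp
  4183 − 3749 = 434 bp
Sorted largest to smallest: 2713, 1036, 434 bp.

2713, 1036, 434 bp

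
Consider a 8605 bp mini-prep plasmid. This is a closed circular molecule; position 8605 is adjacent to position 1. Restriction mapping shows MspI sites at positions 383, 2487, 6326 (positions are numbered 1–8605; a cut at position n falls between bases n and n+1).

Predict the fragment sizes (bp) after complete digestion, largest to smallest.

Circular molecule, 3 cuts → 3 fragments:
  2487 − 383 = 2104 bp
  6326 − 2487 = 3839 bp
  wrap: 8605 − 6326 + 383 = 2662 bp
Sorted largest to smallest: 3839, 2662, 2104 bp.

3839, 2662, 2104 bp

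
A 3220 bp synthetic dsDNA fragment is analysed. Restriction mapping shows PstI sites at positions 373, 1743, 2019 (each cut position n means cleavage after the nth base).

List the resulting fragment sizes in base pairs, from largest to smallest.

1370, 1201, 373, 276 bp

Linear molecule, 3 cuts → 4 fragments:
  373 − 0 = 373 bp
  1743 − 373 = 1370 bp
  2019 − 1743 = 276 bp
  3220 − 2019 = 1201 bp
Sorted largest to smallest: 1370, 1201, 373, 276 bp.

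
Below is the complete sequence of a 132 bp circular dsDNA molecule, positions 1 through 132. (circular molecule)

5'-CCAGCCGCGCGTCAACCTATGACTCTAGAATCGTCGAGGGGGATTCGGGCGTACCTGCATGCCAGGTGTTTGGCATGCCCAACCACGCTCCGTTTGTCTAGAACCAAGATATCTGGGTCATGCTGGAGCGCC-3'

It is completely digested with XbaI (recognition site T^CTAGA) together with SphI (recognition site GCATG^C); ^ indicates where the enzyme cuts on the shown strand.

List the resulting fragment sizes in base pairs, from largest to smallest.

XbaI sites (TCTAGA) start at positions 24, 97.
XbaI cuts after the first base of each site, so after positions 24, 97.
SphI sites (GCATGC) start at positions 57, 73.
SphI cuts after base 5 of each site (before the last base), so after positions 61, 77.
Combined cut positions: 24, 61, 77, 97.
Circular molecule, 4 cuts → 4 fragments:
  25–61 → 37 bp
  62–77 → 16 bp
  78–97 → 20 bp
  98–132 then 1–24 → 35 + 24 = 59 bp
Sorted largest to smallest: 59, 37, 20, 16 bp.

59, 37, 20, 16 bp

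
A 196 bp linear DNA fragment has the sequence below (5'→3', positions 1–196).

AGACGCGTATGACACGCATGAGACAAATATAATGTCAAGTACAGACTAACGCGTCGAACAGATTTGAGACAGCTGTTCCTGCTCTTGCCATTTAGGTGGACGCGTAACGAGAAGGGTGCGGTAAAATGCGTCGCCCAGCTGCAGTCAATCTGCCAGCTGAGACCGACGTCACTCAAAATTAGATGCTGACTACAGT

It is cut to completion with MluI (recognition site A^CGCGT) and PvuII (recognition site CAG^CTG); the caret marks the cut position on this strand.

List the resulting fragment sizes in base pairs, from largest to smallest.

46, 40, 38, 28, 23, 18, 3 bp

MluI sites (ACGCGT) start at positions 3, 49, 100.
MluI cuts after the first base of each site, so after positions 3, 49, 100.
PvuII sites (CAGCTG) start at positions 70, 136, 154.
PvuII cuts after base 3 of each site, so after positions 72, 138, 156.
Combined cut positions: 3, 49, 72, 100, 138, 156.
Linear molecule, 6 cuts → 7 fragments:
  1–3 → 3 bp
  4–49 → 46 bp
  50–72 → 23 bp
  73–100 → 28 bp
  101–138 → 38 bp
  139–156 → 18 bp
  157–196 → 40 bp
Sorted largest to smallest: 46, 40, 38, 28, 23, 18, 3 bp.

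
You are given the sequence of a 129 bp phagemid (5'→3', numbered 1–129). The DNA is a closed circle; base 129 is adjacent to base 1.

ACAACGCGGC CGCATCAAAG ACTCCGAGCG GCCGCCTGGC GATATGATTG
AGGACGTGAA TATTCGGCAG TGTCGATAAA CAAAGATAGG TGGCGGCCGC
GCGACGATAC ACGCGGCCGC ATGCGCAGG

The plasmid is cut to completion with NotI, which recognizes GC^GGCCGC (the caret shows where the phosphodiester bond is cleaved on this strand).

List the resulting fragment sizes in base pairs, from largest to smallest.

65, 22, 22, 20 bp

NotI sites (GCGGCCGC) start at positions 6, 28, 93, 113.
NotI cuts after base 2 of each site, so after positions 7, 29, 94, 114.
Circular molecule, 4 cuts → 4 fragments:
  8–29 → 22 bp
  30–94 → 65 bp
  95–114 → 20 bp
  115–129 then 1–7 → 15 + 7 = 22 bp
Sorted largest to smallest: 65, 22, 22, 20 bp.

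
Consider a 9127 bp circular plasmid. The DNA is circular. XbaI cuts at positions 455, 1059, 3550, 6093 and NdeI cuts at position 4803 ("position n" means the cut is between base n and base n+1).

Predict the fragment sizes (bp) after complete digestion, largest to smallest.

Combined cut positions (sorted): 455, 1059, 3550, 4803, 6093.
Circular molecule, 5 cuts → 5 fragments:
  1059 − 455 = 604 bp
  3550 − 1059 = 2491 bp
  4803 − 3550 = 1253 bp
  6093 − 4803 = 1290 bp
  wrap: 9127 − 6093 + 455 = 3489 bp
Sorted largest to smallest: 3489, 2491, 1290, 1253, 604 bp.

3489, 2491, 1290, 1253, 604 bp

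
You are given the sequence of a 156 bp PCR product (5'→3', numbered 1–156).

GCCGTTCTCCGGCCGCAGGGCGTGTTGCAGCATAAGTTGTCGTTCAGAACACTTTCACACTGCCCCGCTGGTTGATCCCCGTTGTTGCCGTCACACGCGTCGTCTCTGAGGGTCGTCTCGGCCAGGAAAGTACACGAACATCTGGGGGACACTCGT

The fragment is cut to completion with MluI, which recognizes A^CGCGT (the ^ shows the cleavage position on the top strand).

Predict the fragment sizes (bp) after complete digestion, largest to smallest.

95, 61 bp

The MluI site (ACGCGT) starts at position 95.
MluI cuts after the first base of each site, so after position 95.
Linear molecule, 1 cut → 2 fragments:
  1–95 → 95 bp
  96–156 → 61 bp
Sorted largest to smallest: 95, 61 bp.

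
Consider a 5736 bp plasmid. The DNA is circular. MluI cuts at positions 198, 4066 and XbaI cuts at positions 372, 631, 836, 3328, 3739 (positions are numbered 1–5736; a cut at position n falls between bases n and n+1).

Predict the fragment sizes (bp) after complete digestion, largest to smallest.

2492, 1868, 411, 327, 259, 205, 174 bp

Combined cut positions (sorted): 198, 372, 631, 836, 3328, 3739, 4066.
Circular molecule, 7 cuts → 7 fragments:
  372 − 198 = 174 bp
  631 − 372 = 259 bp
  836 − 631 = 205 bp
  3328 − 836 = 2492 bp
  3739 − 3328 = 411 bp
  4066 − 3739 = 327 bp
  wrap: 5736 − 4066 + 198 = 1868 bp
Sorted largest to smallest: 2492, 1868, 411, 327, 259, 205, 174 bp.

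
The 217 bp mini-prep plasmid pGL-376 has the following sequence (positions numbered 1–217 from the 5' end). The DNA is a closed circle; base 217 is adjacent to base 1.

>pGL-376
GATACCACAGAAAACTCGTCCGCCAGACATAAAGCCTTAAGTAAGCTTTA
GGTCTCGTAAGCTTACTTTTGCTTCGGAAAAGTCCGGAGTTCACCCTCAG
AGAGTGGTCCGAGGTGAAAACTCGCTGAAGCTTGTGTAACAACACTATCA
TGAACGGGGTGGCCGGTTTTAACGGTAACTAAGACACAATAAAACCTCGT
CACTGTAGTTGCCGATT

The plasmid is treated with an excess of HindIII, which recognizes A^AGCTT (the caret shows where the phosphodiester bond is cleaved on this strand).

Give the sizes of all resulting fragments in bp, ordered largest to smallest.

HindIII sites (AAGCTT) start at positions 43, 59, 128.
HindIII cuts after the first base of each site, so after positions 43, 59, 128.
Circular molecule, 3 cuts → 3 fragments:
  44–59 → 16 bp
  60–128 → 69 bp
  129–217 then 1–43 → 89 + 43 = 132 bp
Sorted largest to smallest: 132, 69, 16 bp.

132, 69, 16 bp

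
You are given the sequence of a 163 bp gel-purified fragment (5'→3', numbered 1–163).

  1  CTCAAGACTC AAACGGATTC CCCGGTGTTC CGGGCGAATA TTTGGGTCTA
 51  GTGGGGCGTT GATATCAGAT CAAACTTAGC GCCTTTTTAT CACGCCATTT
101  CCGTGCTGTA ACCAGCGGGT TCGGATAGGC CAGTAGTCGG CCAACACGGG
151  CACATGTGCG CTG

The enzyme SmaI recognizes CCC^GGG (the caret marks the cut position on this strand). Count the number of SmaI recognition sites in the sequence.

0

No occurrence of CCCGGG is present in the sequence.
SmaI does not cut: 0 sites.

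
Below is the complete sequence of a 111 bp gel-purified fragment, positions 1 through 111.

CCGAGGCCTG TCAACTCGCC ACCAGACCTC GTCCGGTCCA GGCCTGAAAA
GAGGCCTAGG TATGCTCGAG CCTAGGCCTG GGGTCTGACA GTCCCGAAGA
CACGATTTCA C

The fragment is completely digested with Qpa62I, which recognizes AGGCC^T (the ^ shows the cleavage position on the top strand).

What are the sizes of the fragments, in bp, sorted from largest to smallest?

Qpa62I sites (AGGCCT) start at positions 4, 40, 52, 74.
Qpa62I cuts after base 5 of each site (before the last base), so after positions 8, 44, 56, 78.
Linear molecule, 4 cuts → 5 fragments:
  1–8 → 8 bp
  9–44 → 36 bp
  45–56 → 12 bp
  57–78 → 22 bp
  79–111 → 33 bp
Sorted largest to smallest: 36, 33, 22, 12, 8 bp.

36, 33, 22, 12, 8 bp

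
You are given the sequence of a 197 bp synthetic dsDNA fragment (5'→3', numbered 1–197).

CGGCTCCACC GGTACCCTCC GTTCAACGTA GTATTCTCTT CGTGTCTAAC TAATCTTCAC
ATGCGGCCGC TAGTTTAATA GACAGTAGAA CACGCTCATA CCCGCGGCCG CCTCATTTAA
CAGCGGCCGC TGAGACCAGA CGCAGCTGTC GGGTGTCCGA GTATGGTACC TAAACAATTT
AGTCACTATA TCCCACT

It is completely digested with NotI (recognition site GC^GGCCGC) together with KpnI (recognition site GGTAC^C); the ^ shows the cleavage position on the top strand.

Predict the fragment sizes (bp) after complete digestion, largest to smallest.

NotI sites (GCGGCCGC) start at positions 63, 104, 123.
NotI cuts after base 2 of each site, so after positions 64, 105, 124.
KpnI sites (GGTACC) start at positions 11, 165.
KpnI cuts after base 5 of each site (before the last base), so after positions 15, 169.
Combined cut positions: 15, 64, 105, 124, 169.
Linear molecule, 5 cuts → 6 fragments:
  1–15 → 15 bp
  16–64 → 49 bp
  65–105 → 41 bp
  106–124 → 19 bp
  125–169 → 45 bp
  170–197 → 28 bp
Sorted largest to smallest: 49, 45, 41, 28, 19, 15 bp.

49, 45, 41, 28, 19, 15 bp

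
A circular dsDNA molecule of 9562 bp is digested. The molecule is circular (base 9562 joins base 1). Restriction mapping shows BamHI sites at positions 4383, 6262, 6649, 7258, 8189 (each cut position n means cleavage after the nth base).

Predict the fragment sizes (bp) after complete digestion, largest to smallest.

Circular molecule, 5 cuts → 5 fragments:
  6262 − 4383 = 1879 bp
  6649 − 6262 = 387 bp
  7258 − 6649 = 609 bp
  8189 − 7258 = 931 bp
  wrap: 9562 − 8189 + 4383 = 5756 bp
Sorted largest to smallest: 5756, 1879, 931, 609, 387 bp.

5756, 1879, 931, 609, 387 bp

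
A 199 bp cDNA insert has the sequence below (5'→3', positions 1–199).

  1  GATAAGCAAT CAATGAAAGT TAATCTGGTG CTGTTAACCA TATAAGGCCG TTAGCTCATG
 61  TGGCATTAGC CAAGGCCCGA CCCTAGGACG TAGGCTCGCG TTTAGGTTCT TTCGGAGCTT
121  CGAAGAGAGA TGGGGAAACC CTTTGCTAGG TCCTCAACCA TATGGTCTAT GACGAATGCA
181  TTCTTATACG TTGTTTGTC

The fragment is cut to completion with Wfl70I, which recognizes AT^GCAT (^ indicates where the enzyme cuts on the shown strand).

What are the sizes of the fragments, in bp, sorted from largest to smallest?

177, 22 bp

The Wfl70I site (ATGCAT) starts at position 176.
Wfl70I cuts after base 2 of each site, so after position 177.
Linear molecule, 1 cut → 2 fragments:
  1–177 → 177 bp
  178–199 → 22 bp
Sorted largest to smallest: 177, 22 bp.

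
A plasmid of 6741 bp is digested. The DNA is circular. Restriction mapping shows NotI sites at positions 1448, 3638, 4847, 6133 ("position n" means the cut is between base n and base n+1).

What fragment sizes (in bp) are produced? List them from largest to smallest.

Circular molecule, 4 cuts → 4 fragments:
  3638 − 1448 = 2190 bp
  4847 − 3638 = 1209 bp
  6133 − 4847 = 1286 bp
  wrap: 6741 − 6133 + 1448 = 2056 bp
Sorted largest to smallest: 2190, 2056, 1286, 1209 bp.

2190, 2056, 1286, 1209 bp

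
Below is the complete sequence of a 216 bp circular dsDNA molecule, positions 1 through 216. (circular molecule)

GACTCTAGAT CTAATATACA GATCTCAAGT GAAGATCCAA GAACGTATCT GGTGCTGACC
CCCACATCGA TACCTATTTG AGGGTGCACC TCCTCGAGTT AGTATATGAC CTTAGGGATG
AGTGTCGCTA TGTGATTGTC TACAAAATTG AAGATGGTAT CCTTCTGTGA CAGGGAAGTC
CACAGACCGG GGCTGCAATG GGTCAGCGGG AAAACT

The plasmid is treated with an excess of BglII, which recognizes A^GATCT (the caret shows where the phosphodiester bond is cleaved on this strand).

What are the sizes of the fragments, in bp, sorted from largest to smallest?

203, 13 bp

BglII sites (AGATCT) start at positions 7, 20.
BglII cuts after the first base of each site, so after positions 7, 20.
Circular molecule, 2 cuts → 2 fragments:
  8–20 → 13 bp
  21–216 then 1–7 → 196 + 7 = 203 bp
Sorted largest to smallest: 203, 13 bp.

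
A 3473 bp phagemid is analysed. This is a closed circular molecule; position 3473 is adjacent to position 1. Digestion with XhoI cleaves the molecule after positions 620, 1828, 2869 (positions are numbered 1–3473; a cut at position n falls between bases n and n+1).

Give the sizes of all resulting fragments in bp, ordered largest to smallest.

Circular molecule, 3 cuts → 3 fragments:
  1828 − 620 = 1208 bp
  2869 − 1828 = 1041 bp
  wrap: 3473 − 2869 + 620 = 1224 bp
Sorted largest to smallest: 1224, 1208, 1041 bp.

1224, 1208, 1041 bp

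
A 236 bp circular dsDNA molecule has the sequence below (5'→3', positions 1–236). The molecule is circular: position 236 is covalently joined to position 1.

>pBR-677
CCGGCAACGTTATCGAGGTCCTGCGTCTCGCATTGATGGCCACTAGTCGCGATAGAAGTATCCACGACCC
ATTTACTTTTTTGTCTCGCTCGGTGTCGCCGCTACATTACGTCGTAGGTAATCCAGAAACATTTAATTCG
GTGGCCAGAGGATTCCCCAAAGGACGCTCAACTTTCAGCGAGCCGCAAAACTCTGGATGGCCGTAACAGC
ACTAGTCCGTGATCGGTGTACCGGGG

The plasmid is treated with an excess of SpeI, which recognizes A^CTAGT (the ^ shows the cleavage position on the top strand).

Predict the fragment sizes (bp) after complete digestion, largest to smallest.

169, 67 bp

SpeI sites (ACTAGT) start at positions 42, 211.
SpeI cuts after the first base of each site, so after positions 42, 211.
Circular molecule, 2 cuts → 2 fragments:
  43–211 → 169 bp
  212–236 then 1–42 → 25 + 42 = 67 bp
Sorted largest to smallest: 169, 67 bp.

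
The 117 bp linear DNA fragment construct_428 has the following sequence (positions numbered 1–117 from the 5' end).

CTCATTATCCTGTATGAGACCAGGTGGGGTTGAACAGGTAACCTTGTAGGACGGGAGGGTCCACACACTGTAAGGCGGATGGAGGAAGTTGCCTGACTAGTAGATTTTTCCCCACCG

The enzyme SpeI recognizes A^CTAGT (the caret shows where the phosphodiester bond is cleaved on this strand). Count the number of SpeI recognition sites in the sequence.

1

ACTAGT occurs starting at position 96.
SpeI cuts at 1 site.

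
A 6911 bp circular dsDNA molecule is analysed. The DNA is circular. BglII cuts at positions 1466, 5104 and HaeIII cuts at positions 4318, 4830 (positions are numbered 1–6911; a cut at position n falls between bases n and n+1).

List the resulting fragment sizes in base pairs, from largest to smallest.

3273, 2852, 512, 274 bp

Combined cut positions (sorted): 1466, 4318, 4830, 5104.
Circular molecule, 4 cuts → 4 fragments:
  4318 − 1466 = 2852 bp
  4830 − 4318 = 512 bp
  5104 − 4830 = 274 bp
  wrap: 6911 − 5104 + 1466 = 3273 bp
Sorted largest to smallest: 3273, 2852, 512, 274 bp.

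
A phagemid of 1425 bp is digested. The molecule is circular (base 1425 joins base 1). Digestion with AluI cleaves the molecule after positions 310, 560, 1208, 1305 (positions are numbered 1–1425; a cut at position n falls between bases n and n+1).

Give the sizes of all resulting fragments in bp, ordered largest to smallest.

Circular molecule, 4 cuts → 4 fragments:
  560 − 310 = 250 bp
  1208 − 560 = 648 bp
  1305 − 1208 = 97 bp
  wrap: 1425 − 1305 + 310 = 430 bp
Sorted largest to smallest: 648, 430, 250, 97 bp.

648, 430, 250, 97 bp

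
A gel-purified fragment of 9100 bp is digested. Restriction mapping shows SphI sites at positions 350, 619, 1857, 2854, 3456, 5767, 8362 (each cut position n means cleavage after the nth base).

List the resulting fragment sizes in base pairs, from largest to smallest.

2595, 2311, 1238, 997, 738, 602, 350, 269 bp

Linear molecule, 7 cuts → 8 fragments:
  350 − 0 = 350 bp
  619 − 350 = 269 bp
  1857 − 619 = 1238 bp
  2854 − 1857 = 997 bp
  3456 − 2854 = 602 bp
  5767 − 3456 = 2311 bp
  8362 − 5767 = 2595 bp
  9100 − 8362 = 738 bp
Sorted largest to smallest: 2595, 2311, 1238, 997, 738, 602, 350, 269 bp.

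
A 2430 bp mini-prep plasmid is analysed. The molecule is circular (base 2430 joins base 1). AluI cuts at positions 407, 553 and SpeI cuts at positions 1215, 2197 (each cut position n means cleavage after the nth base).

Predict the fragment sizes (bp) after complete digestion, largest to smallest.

Combined cut positions (sorted): 407, 553, 1215, 2197.
Circular molecule, 4 cuts → 4 fragments:
  553 − 407 = 146 bp
  1215 − 553 = 662 bp
  2197 − 1215 = 982 bp
  wrap: 2430 − 2197 + 407 = 640 bp
Sorted largest to smallest: 982, 662, 640, 146 bp.

982, 662, 640, 146 bp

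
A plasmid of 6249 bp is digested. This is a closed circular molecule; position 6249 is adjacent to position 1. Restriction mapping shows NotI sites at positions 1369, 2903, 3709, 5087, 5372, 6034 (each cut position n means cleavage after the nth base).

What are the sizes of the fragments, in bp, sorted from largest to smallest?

Circular molecule, 6 cuts → 6 fragments:
  2903 − 1369 = 1534 bp
  3709 − 2903 = 806 bp
  5087 − 3709 = 1378 bp
  5372 − 5087 = 285 bp
  6034 − 5372 = 662 bp
  wrap: 6249 − 6034 + 1369 = 1584 bp
Sorted largest to smallest: 1584, 1534, 1378, 806, 662, 285 bp.

1584, 1534, 1378, 806, 662, 285 bp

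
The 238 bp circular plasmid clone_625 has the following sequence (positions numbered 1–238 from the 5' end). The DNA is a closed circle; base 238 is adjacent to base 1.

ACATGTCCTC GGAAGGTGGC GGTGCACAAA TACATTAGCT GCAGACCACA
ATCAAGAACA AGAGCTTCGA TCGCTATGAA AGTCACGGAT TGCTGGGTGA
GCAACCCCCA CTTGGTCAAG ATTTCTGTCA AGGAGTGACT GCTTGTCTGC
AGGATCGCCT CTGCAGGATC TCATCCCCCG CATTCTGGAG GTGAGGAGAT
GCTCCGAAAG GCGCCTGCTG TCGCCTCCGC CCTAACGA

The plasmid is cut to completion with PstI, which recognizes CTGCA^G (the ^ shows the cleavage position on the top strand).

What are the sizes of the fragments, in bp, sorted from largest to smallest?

PstI sites (CTGCAG) start at positions 39, 147, 161.
PstI cuts after base 5 of each site (before the last base), so after positions 43, 151, 165.
Circular molecule, 3 cuts → 3 fragments:
  44–151 → 108 bp
  152–165 → 14 bp
  166–238 then 1–43 → 73 + 43 = 116 bp
Sorted largest to smallest: 116, 108, 14 bp.

116, 108, 14 bp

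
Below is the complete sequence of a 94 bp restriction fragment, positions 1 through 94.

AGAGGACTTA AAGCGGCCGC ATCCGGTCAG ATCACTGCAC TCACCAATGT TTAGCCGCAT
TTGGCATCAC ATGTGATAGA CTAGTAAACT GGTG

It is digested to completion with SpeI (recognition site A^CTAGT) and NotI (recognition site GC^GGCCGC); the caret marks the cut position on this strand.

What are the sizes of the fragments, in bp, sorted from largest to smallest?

66, 14, 14 bp

The SpeI site (ACTAGT) starts at position 80.
SpeI cuts after the first base of each site, so after position 80.
The NotI site (GCGGCCGC) starts at position 13.
NotI cuts after base 2 of each site, so after position 14.
Combined cut positions: 14, 80.
Linear molecule, 2 cuts → 3 fragments:
  1–14 → 14 bp
  15–80 → 66 bp
  81–94 → 14 bp
Sorted largest to smallest: 66, 14, 14 bp.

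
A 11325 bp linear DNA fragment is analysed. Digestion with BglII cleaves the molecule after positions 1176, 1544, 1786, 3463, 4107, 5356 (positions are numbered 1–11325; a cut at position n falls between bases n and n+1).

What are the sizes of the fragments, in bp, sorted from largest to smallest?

Linear molecule, 6 cuts → 7 fragments:
  1176 − 0 = 1176 bp
  1544 − 1176 = 368 bp
  1786 − 1544 = 242 bp
  3463 − 1786 = 1677 bp
  4107 − 3463 = 644 bp
  5356 − 4107 = 1249 bp
  11325 − 5356 = 5969 bp
Sorted largest to smallest: 5969, 1677, 1249, 1176, 644, 368, 242 bp.

5969, 1677, 1249, 1176, 644, 368, 242 bp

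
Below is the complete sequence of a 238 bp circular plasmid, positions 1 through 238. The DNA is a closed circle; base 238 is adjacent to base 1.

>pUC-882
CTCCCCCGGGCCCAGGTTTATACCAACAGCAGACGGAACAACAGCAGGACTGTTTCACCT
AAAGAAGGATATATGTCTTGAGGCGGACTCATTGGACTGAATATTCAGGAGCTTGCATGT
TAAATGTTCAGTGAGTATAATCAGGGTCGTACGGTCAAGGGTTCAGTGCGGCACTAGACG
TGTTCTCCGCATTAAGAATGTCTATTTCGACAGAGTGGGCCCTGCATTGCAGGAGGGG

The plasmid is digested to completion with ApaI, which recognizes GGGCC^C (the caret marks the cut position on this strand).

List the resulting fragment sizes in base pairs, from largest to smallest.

209, 29 bp

ApaI sites (GGGCCC) start at positions 8, 217.
ApaI cuts after base 5 of each site (before the last base), so after positions 12, 221.
Circular molecule, 2 cuts → 2 fragments:
  13–221 → 209 bp
  222–238 then 1–12 → 17 + 12 = 29 bp
Sorted largest to smallest: 209, 29 bp.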